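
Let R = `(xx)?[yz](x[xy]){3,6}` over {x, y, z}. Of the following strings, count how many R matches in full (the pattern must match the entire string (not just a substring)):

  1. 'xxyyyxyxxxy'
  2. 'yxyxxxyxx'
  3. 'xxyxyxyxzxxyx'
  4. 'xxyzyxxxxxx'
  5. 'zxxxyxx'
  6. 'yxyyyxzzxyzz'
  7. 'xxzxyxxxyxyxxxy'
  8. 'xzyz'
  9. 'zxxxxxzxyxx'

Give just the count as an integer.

1 → no match
2 → match
3 → no match
4 → no match
5 → match
6 → no match
7 → match
8 → no match
9 → no match
Total matched: 3

3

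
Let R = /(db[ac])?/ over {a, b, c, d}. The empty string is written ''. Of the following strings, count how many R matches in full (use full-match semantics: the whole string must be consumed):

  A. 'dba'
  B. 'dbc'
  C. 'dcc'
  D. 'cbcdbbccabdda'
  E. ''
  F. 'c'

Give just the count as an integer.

3

A → match
B → match
C → no match
D → no match
E → match
F → no match
Total matched: 3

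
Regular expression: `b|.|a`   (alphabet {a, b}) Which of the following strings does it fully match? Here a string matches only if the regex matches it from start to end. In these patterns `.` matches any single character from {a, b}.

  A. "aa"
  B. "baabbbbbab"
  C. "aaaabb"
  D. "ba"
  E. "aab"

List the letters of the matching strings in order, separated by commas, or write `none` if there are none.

A. "aa" → no match
B. "baabbbbbab" → no match
C. "aaaabb" → no match
D. "ba" → no match
E. "aab" → no match

none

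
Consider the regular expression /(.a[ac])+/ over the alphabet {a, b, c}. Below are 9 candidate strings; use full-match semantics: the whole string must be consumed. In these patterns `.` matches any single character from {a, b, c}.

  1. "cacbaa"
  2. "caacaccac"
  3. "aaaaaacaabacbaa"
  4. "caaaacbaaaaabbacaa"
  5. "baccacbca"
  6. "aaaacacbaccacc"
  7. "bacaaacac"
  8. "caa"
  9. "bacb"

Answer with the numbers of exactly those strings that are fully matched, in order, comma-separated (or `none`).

1 → match
2 → match
3 → match
4 → no match
5 → no match
6 → no match
7 → match
8 → match
9 → no match

1, 2, 3, 7, 8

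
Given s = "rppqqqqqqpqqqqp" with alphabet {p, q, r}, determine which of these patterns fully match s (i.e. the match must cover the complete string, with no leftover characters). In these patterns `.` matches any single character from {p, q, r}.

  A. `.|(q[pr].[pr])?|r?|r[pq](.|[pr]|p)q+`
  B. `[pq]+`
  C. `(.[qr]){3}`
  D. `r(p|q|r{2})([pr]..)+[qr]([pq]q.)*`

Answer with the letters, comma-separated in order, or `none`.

D

A → no match
B → no match
C → no match
D → match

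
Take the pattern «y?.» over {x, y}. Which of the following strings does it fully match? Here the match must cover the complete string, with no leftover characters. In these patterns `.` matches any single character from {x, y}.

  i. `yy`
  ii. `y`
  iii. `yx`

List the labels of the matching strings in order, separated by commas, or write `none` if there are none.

i. `yy` → match
ii. `y` → match
iii. `yx` → match

i, ii, iii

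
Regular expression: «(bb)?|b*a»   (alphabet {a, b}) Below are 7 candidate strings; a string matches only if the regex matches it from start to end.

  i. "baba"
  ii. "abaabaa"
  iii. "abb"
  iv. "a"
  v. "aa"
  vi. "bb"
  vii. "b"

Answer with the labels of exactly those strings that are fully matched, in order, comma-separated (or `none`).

i → no match
ii → no match
iii → no match
iv → match
v → no match
vi → match
vii → no match

iv, vi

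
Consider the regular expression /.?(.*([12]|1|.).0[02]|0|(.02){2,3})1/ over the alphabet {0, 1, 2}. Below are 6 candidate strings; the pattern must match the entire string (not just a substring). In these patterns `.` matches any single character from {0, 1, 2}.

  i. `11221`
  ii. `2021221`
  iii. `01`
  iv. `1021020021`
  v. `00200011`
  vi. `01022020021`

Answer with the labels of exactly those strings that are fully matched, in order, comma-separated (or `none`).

i → no match
ii → no match
iii → match
iv → match
v → no match
vi → match

iii, iv, vi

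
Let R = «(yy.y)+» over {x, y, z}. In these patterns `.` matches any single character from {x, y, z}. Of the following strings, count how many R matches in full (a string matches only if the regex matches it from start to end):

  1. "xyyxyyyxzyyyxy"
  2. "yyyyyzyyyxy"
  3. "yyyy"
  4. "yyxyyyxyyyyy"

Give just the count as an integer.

1 → no match — must start with "yy"
2. "yyyyyzyyyxy" → no match
3. "yyyy" → match
4. "yyxyyyxyyyyy" → match
Total matched: 2

2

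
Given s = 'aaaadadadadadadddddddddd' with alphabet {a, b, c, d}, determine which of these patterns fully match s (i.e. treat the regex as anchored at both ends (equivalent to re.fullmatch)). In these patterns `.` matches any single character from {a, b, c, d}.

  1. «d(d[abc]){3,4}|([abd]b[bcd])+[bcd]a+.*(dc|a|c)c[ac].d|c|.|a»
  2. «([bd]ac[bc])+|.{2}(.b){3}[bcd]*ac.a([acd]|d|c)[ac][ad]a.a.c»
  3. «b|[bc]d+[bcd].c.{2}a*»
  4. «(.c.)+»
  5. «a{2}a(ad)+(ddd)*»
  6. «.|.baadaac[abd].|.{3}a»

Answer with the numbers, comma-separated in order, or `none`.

5

1 → no match
2 → no match
3 → no match
4 → no match
5 → match
6 → no match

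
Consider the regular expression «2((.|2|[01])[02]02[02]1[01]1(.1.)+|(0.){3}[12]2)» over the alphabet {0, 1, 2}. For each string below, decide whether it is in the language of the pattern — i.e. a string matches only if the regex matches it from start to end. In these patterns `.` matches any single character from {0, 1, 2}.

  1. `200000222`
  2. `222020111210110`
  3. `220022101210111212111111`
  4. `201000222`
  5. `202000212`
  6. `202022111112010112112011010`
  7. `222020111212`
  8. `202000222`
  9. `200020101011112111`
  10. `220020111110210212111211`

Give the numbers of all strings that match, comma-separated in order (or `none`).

1. `200000222` → match
2 → match
3 → match
4. `201000222` → match
5. `202000212` → match
6 → match
7. `222020111212` → match
8. `202000222` → match
9 → match
10 → match

1, 2, 3, 4, 5, 6, 7, 8, 9, 10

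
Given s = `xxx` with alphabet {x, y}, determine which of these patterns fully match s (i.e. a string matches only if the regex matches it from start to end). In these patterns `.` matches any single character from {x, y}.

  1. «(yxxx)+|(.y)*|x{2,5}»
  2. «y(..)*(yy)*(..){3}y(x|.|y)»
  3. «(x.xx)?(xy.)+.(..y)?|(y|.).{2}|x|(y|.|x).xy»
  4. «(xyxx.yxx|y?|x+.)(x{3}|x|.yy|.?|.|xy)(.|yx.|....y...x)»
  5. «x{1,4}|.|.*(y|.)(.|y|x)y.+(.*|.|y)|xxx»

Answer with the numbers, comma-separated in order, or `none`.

1 → match
2 → no match — must start with `y`
3 → match
4 → match
5 → match

1, 3, 4, 5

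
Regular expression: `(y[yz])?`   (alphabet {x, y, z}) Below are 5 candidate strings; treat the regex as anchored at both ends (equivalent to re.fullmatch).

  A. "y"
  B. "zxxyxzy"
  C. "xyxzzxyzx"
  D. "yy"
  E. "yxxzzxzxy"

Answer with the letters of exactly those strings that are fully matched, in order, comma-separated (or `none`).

A → no match
B → no match
C → no match
D → match
E → no match

D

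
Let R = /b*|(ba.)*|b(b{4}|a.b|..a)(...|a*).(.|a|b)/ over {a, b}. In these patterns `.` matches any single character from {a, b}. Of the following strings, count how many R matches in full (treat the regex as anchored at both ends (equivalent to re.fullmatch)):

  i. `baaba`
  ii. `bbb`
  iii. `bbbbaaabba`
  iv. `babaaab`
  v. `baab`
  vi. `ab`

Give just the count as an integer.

i → no match
ii → match
iii → no match
iv → match
v → no match
vi → no match
Total matched: 2

2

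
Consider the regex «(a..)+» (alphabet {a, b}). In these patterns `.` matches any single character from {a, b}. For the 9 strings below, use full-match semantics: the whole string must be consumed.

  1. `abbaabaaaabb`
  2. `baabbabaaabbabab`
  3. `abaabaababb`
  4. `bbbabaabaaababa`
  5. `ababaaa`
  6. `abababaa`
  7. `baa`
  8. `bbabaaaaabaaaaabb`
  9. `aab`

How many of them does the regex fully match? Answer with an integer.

2

1 → match
2 → no match — must start with `a`
3 → no match
4 → no match — must start with `a`
5 → no match
6 → no match
7 → no match — must start with `a`
8 → no match — must start with `a`
9 → match
Total matched: 2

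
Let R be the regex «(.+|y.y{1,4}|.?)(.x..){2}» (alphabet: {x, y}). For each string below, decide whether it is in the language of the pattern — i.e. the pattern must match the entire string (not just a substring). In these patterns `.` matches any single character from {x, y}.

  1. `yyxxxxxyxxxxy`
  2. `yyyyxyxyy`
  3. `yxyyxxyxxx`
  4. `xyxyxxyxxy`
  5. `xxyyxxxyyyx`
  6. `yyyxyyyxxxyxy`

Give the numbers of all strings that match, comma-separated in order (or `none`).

1 → match
2 → no match
3 → no match
4 → no match
5 → no match
6 → no match

1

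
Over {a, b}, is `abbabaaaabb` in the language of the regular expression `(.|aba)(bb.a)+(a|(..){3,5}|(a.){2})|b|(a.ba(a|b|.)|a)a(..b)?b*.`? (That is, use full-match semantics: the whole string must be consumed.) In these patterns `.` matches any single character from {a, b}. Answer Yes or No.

No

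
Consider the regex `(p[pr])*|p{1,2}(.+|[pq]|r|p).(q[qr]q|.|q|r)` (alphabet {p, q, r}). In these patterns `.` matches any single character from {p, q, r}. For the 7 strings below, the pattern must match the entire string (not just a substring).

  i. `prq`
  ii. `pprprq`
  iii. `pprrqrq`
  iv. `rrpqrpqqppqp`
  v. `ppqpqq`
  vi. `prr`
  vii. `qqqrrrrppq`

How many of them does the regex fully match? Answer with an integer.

3

i → no match
ii → match
iii → match
iv → no match
v → match
vi → no match
vii → no match
Total matched: 3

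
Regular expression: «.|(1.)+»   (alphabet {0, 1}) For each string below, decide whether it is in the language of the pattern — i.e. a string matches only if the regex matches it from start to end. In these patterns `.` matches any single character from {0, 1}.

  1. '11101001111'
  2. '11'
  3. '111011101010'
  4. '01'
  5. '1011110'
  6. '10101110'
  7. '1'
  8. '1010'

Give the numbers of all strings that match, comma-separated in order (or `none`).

1. '11101001111' → no match
2. '11' → match
3. '111011101010' → match
4. '01' → no match
5. '1011110' → no match
6. '10101110' → match
7. '1' → match
8. '1010' → match

2, 3, 6, 7, 8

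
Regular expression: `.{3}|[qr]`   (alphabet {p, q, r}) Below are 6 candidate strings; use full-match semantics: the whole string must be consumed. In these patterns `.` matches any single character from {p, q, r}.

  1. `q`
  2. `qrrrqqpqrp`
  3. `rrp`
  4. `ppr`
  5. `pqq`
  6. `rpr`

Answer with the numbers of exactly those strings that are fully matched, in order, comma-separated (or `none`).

1, 3, 4, 5, 6

1 → match
2 → no match
3 → match
4 → match
5 → match
6 → match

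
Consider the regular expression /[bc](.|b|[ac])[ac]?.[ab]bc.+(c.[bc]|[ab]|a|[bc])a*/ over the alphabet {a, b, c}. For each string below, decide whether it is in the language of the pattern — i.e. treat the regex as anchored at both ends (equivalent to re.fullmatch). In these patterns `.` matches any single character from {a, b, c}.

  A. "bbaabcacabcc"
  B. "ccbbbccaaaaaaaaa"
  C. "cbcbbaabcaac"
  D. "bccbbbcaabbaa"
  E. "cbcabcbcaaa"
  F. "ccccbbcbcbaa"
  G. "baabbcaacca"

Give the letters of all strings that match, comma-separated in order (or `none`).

A, B, D, E, F, G

A. "bbaabcacabcc" → match
B → match
C. "cbcbbaabcaac" → no match
D → match
E. "cbcabcbcaaa" → match
F. "ccccbbcbcbaa" → match
G. "baabbcaacca" → match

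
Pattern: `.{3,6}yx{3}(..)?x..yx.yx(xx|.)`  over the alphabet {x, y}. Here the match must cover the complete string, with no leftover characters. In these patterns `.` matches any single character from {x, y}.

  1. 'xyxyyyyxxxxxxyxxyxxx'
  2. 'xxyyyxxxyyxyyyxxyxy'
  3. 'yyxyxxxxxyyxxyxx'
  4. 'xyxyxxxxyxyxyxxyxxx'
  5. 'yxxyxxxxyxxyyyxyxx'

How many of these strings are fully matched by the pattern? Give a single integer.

4

1 → match
2 → match
3 → match
4 → match
5 → no match
Total matched: 4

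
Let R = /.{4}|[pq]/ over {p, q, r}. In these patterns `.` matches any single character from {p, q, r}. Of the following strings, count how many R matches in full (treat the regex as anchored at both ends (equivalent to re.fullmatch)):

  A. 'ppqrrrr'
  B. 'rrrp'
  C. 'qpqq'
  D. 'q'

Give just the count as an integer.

A → no match
B → match
C → match
D → match
Total matched: 3

3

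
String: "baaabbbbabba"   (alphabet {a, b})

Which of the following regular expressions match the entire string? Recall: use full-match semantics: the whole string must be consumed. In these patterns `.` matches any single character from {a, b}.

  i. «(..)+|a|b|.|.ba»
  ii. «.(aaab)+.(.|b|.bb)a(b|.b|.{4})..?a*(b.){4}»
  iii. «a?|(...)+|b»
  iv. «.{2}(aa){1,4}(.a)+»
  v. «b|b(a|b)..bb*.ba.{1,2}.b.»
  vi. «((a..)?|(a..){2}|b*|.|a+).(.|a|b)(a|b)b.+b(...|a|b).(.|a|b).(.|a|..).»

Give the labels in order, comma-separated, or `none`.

i → match
ii → no match
iii → match
iv → no match
v → no match
vi → no match

i, iii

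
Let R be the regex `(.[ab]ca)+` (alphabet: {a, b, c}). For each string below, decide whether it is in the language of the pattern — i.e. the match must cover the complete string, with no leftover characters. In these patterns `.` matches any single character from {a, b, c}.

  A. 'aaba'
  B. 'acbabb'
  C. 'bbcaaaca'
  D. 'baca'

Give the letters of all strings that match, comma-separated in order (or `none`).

C, D

A → no match — must end with 'ca'
B → no match — must end with 'ca'
C → match
D → match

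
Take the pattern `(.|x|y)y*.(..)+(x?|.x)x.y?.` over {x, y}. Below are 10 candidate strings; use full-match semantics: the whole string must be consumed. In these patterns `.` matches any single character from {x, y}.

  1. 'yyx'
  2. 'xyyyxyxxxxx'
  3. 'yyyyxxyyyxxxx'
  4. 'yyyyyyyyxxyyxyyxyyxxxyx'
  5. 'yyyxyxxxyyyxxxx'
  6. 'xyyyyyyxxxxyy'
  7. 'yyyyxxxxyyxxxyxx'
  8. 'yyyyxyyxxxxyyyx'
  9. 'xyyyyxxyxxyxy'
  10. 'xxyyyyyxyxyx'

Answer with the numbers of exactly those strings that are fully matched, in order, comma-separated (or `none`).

2, 3, 4, 5, 6

1 → no match
2 → match
3 → match
4 → match
5 → match
6 → match
7 → no match
8 → no match
9 → no match
10 → no match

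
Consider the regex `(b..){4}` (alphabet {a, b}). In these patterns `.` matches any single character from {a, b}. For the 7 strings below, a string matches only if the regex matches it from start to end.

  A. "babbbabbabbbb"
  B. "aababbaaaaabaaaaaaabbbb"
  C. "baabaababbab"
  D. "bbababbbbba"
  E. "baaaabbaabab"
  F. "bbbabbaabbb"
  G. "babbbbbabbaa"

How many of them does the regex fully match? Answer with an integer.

A → no match
B → no match — must start with "b"
C → match
D → no match
E → no match
F → no match
G → match
Total matched: 2

2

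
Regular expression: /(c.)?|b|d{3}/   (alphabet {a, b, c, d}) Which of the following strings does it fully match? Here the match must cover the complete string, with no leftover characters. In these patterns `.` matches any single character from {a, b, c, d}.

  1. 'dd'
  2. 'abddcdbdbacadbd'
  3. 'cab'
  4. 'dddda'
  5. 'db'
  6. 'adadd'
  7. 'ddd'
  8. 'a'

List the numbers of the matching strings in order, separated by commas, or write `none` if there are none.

7

1 → no match
2 → no match
3 → no match
4 → no match
5 → no match
6 → no match
7 → match
8 → no match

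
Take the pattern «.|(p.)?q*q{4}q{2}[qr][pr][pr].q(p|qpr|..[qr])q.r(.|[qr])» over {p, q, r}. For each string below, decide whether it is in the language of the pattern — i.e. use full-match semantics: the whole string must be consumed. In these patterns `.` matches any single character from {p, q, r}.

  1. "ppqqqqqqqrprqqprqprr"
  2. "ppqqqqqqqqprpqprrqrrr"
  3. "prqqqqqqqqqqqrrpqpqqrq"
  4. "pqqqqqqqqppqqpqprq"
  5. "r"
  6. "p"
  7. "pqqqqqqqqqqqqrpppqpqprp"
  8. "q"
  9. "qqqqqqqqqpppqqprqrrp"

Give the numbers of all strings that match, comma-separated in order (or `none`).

1, 2, 3, 4, 5, 6, 7, 8, 9

1 → match
2 → match
3 → match
4 → match
5. "r" → match
6. "p" → match
7 → match
8. "q" → match
9 → match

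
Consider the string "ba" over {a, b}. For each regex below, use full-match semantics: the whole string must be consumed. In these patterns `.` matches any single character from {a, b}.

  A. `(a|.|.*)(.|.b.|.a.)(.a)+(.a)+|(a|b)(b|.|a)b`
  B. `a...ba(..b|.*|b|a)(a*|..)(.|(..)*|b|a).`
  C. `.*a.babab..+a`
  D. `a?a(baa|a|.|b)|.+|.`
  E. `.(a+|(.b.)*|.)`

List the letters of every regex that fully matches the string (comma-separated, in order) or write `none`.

A → no match
B → no match — must start with "a"
C → no match
D → match
E → match

D, E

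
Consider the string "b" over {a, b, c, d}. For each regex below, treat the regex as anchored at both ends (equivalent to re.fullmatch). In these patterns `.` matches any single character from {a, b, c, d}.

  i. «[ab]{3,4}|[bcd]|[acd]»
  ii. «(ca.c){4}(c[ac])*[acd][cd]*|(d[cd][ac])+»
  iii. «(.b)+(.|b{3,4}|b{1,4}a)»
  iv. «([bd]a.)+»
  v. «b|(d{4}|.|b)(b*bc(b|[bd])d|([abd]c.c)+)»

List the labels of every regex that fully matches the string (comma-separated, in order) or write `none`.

i → match
ii → no match
iii → no match
iv → no match
v → match

i, v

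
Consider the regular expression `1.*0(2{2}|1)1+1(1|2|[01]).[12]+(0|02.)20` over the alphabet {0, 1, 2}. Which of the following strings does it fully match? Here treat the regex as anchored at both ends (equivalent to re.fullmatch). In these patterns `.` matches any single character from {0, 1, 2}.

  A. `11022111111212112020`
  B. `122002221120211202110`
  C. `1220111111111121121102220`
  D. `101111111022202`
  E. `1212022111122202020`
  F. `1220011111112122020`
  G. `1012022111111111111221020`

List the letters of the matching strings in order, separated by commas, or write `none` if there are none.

A, C, E, F, G

A → match
B → no match — must end with `20`
C → match
D → no match — must end with `20`
E → match
F → match
G → match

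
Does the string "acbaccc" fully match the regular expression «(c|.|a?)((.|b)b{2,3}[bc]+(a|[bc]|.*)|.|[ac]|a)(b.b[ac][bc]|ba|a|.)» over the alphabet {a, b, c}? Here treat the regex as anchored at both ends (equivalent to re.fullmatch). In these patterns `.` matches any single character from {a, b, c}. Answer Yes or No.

No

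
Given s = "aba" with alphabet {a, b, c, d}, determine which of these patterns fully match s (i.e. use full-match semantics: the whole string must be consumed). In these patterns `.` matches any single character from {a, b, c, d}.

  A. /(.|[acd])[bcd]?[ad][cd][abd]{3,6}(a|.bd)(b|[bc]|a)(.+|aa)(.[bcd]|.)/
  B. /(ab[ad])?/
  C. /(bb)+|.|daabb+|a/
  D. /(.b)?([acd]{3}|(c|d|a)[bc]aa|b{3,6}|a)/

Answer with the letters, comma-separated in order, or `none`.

A → no match
B → match
C → no match
D → match

B, D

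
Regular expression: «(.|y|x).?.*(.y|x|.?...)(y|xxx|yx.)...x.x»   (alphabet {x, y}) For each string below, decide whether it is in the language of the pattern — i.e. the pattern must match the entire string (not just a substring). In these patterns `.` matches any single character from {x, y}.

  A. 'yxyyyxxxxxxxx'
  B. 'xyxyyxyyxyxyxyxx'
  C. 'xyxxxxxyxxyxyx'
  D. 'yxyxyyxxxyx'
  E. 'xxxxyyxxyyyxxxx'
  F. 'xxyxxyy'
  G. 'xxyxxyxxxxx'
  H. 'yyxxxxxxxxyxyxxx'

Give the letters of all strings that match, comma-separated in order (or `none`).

A → match
B → no match
C → match
D → match
E → match
F → no match — must end with 'x'
G → match
H → match

A, C, D, E, G, H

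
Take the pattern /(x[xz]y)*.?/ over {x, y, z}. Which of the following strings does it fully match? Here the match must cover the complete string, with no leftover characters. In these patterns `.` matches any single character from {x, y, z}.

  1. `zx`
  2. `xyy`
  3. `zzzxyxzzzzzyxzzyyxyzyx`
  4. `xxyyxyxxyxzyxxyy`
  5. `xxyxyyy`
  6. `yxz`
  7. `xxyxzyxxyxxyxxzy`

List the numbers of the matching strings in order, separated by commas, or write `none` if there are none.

1 → no match
2 → no match
3 → no match
4 → no match
5 → no match
6 → no match
7 → no match

none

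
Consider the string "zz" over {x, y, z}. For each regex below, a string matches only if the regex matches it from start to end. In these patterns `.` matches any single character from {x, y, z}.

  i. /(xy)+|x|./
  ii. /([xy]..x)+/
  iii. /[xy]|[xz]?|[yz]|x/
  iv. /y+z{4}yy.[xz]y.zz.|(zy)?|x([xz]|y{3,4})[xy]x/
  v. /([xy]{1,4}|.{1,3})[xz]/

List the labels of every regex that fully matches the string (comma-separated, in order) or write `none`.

i → no match
ii → no match — must end with "x"
iii → no match
iv → no match
v → match

v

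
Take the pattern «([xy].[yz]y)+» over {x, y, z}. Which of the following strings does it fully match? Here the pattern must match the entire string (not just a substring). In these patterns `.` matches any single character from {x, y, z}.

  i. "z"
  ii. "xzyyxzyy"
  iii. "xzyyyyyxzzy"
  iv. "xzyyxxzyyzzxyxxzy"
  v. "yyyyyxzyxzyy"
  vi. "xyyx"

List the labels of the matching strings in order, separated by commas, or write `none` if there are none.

i → no match — must end with "y"
ii → match
iii → no match
iv → no match
v → match
vi → no match — must end with "y"

ii, v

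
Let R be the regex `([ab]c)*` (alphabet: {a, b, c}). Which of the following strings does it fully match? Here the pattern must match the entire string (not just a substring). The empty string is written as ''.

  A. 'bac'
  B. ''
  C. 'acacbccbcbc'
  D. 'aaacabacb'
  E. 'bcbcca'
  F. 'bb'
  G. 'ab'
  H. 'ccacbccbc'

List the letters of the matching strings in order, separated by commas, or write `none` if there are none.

A. 'bac' → no match
B. '' → match
C. 'acacbccbcbc' → no match
D. 'aaacabacb' → no match
E. 'bcbcca' → no match
F. 'bb' → no match
G. 'ab' → no match
H. 'ccacbccbc' → no match

B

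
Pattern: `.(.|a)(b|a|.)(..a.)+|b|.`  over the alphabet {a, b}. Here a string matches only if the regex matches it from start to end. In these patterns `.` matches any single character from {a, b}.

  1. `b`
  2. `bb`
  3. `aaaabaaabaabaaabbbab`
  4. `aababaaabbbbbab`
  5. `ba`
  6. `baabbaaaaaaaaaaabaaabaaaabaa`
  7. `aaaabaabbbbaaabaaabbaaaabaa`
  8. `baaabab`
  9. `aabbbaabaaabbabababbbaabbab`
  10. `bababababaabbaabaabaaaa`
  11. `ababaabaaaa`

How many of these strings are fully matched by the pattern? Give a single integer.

1 → match
2 → no match
3 → no match
4 → no match
5 → no match
6 → no match
7 → no match
8 → match
9 → match
10 → match
11 → match
Total matched: 5

5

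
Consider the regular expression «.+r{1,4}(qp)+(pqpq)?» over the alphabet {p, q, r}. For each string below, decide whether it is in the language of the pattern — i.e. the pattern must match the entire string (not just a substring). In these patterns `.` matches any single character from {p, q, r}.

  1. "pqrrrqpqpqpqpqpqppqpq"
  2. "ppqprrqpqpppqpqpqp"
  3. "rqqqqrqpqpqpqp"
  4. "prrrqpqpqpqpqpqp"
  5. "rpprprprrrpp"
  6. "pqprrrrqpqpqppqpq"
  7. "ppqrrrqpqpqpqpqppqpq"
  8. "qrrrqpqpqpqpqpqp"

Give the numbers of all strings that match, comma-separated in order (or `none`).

1, 3, 4, 6, 7, 8

1 → match
2 → no match
3 → match
4 → match
5 → no match
6 → match
7 → match
8 → match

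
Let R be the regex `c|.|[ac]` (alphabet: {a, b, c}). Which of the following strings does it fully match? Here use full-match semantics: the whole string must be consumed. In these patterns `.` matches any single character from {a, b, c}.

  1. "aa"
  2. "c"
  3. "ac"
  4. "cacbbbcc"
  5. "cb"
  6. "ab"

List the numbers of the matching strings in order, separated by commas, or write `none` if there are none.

1 → no match
2 → match
3 → no match
4 → no match
5 → no match
6 → no match

2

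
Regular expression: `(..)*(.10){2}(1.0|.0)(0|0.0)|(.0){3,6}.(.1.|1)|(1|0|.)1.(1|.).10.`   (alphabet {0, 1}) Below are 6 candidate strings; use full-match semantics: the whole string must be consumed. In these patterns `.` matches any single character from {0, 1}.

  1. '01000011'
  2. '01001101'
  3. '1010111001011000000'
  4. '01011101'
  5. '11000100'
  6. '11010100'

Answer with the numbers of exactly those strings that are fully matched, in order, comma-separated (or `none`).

1. '01000011' → no match
2. '01001101' → match
3 → match
4. '01011101' → match
5. '11000100' → match
6. '11010100' → match

2, 3, 4, 5, 6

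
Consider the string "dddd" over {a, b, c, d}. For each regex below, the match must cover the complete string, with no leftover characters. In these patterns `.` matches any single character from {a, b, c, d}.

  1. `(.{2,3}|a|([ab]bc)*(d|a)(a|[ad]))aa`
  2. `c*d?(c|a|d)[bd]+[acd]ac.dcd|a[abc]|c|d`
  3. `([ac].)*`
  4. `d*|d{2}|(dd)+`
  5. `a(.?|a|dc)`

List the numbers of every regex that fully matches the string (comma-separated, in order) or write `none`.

1 → no match — must end with "aa"
2 → no match
3 → no match
4 → match
5 → no match — must start with "a"

4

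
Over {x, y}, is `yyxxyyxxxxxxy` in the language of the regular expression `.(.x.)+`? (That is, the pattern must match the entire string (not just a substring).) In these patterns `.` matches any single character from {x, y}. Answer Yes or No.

No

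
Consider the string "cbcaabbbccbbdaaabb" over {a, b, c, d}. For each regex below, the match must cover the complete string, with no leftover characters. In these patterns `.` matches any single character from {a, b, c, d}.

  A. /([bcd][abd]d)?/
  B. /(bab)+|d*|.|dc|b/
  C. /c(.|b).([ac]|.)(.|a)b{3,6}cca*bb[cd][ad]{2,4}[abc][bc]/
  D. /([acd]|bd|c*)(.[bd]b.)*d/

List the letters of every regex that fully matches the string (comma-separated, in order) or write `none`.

A → no match
B → no match
C → match
D → no match — must end with "d"

C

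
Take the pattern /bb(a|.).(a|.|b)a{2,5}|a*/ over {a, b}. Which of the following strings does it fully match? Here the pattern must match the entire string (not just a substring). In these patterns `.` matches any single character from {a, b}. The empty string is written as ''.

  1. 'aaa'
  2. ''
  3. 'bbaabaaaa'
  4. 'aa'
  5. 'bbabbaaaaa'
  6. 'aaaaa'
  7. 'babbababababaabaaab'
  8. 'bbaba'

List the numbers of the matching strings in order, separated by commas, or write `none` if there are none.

1 → match
2 → match
3 → match
4 → match
5 → match
6 → match
7 → no match
8 → no match

1, 2, 3, 4, 5, 6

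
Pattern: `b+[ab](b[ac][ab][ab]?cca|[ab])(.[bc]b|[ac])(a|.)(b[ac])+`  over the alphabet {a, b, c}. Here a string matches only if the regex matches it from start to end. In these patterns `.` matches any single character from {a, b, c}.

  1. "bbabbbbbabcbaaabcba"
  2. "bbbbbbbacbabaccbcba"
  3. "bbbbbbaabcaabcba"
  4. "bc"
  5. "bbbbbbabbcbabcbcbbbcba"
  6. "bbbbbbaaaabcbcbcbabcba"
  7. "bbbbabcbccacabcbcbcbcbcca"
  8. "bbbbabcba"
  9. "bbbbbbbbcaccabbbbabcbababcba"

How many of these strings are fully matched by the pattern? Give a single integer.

1 → no match
2 → no match
3 → no match
4 → no match
5 → no match
6 → match
7 → no match
8 → no match
9 → no match
Total matched: 1

1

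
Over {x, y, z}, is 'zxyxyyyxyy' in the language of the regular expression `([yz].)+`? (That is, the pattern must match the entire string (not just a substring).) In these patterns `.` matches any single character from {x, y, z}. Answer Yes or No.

Yes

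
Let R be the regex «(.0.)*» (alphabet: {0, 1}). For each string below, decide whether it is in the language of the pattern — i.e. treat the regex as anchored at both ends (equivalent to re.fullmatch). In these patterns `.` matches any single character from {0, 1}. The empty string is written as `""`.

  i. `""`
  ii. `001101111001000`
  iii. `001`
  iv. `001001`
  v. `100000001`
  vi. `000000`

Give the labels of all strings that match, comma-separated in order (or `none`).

i, iii, iv, v, vi

i → match
ii → no match
iii → match
iv → match
v → match
vi → match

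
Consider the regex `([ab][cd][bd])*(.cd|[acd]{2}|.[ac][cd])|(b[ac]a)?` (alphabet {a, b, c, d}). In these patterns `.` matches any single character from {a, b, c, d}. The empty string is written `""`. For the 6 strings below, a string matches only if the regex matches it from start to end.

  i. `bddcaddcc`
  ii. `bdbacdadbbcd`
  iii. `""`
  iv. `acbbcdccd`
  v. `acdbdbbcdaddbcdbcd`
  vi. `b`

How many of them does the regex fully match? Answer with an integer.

i → no match
ii → match
iii → match
iv → match
v → match
vi → no match
Total matched: 4

4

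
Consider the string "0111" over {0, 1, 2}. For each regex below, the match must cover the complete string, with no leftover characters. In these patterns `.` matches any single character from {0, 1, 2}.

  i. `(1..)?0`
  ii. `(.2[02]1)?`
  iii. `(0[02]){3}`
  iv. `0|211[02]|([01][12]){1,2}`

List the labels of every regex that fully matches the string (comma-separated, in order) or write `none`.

i → no match — must end with "0"
ii → no match
iii → no match
iv → match

iv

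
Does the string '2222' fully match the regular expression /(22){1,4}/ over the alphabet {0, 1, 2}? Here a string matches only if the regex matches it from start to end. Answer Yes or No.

Yes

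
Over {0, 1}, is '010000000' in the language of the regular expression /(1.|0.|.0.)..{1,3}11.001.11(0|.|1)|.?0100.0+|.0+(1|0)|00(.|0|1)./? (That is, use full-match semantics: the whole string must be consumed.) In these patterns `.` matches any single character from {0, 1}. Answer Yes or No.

Yes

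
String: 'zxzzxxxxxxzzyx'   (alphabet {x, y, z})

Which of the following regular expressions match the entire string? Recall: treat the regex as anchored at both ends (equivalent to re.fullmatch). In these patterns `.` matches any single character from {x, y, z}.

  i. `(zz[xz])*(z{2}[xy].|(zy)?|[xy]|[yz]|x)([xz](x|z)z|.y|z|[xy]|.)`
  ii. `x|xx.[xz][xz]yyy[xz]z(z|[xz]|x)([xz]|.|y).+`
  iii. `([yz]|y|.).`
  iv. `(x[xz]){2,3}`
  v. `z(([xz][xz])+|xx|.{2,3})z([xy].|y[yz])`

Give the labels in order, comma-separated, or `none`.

i → no match
ii → no match
iii → no match
iv → no match — must start with 'x'
v → match

v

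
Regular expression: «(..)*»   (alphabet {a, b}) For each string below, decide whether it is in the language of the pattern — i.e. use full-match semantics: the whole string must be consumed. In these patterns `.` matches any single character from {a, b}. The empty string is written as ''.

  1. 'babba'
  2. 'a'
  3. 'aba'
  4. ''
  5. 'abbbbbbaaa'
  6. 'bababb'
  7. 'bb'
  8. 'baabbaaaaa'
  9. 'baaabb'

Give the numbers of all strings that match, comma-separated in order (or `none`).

1 → no match
2 → no match
3 → no match
4 → match
5 → match
6 → match
7 → match
8 → match
9 → match

4, 5, 6, 7, 8, 9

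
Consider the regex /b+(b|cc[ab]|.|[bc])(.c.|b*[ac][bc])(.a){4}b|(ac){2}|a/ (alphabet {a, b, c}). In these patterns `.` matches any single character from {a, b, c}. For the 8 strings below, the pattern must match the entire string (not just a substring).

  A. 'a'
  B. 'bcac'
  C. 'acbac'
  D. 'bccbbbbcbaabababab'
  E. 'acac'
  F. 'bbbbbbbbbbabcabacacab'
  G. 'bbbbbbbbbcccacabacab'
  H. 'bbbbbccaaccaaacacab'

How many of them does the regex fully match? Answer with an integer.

A → match
B → no match
C → no match
D → match
E → match
F → match
G → match
H → match
Total matched: 6

6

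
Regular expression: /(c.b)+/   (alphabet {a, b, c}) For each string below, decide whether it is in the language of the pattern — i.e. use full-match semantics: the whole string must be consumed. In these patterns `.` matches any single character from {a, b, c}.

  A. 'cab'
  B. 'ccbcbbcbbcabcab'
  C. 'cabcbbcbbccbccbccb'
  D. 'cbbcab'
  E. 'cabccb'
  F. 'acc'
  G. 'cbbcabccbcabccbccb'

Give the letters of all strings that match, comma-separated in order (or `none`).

A, B, C, D, E, G

A → match
B → match
C → match
D → match
E → match
F → no match — must start with 'c'
G → match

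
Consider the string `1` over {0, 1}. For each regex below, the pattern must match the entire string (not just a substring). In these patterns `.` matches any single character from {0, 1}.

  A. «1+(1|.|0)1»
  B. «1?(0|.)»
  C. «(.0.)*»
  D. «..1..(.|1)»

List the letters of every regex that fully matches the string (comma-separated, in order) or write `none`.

A → no match
B → match
C → no match
D → no match

B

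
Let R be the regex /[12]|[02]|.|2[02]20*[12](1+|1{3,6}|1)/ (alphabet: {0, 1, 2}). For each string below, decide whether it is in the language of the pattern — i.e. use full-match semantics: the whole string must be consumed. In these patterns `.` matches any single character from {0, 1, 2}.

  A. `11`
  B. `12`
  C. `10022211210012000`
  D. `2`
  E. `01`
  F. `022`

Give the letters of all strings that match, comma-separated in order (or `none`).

A → no match
B → no match
C → no match
D → match
E → no match
F → no match

D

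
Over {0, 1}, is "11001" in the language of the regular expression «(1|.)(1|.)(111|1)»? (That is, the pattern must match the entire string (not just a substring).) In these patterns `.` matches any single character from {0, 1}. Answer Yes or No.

No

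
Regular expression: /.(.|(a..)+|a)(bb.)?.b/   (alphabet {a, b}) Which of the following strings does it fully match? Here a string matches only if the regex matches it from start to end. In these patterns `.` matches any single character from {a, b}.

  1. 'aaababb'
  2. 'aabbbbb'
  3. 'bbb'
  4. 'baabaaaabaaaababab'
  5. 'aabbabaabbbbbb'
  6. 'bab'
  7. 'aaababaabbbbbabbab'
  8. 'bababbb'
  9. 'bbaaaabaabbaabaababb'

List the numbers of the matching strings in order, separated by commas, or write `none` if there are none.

1 → no match
2 → match
3 → no match
4 → no match
5 → no match
6 → no match
7 → no match
8 → no match
9 → no match

2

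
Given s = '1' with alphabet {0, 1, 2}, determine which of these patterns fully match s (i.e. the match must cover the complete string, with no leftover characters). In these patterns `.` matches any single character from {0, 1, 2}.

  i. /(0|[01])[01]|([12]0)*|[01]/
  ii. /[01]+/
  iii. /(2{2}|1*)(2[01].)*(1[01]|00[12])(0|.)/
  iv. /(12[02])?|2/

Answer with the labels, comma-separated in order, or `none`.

i → match
ii → match
iii → no match
iv → no match

i, ii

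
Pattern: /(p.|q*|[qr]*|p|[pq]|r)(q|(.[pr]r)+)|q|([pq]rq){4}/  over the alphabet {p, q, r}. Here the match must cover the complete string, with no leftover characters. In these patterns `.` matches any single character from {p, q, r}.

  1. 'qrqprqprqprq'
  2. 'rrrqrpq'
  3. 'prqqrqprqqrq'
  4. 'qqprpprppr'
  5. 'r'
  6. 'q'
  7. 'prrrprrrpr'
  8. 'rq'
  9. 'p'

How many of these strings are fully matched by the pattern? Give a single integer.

1 → match
2 → no match
3 → match
4 → match
5 → no match
6 → match
7 → match
8 → match
9 → no match
Total matched: 6

6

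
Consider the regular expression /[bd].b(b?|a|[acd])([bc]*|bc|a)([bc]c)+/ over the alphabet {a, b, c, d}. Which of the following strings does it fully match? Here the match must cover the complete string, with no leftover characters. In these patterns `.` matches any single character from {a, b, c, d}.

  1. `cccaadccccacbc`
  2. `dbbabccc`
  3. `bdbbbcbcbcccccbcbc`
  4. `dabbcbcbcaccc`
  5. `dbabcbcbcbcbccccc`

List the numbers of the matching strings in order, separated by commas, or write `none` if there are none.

1 → no match
2 → match
3 → match
4 → no match
5 → no match

2, 3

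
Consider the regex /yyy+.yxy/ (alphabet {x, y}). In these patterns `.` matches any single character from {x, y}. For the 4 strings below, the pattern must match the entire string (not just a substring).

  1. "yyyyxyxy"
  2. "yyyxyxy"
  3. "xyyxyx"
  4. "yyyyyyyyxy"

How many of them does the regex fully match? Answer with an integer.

3

1 → match
2 → match
3 → no match — must start with "yyy"
4 → match
Total matched: 3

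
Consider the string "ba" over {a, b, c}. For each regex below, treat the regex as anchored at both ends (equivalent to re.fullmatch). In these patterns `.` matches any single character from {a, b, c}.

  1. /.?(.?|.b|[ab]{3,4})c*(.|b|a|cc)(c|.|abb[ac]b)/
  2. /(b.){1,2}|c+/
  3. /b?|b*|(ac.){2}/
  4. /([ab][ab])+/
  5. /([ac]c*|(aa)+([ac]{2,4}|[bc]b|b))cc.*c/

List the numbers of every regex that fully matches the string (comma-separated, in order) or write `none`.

1, 2, 4

1 → match
2 → match
3 → no match
4 → match
5 → no match — must end with "c"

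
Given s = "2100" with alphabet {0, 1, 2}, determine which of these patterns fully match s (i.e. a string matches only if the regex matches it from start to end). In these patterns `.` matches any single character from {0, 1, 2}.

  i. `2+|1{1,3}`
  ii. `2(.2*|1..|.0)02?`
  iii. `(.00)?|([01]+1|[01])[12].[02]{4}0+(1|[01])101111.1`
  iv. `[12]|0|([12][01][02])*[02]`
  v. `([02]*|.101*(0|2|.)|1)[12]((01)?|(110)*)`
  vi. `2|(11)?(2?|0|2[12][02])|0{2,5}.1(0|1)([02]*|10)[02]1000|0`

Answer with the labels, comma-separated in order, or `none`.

i → no match
ii → match
iii → no match
iv → match
v → no match
vi → no match

ii, iv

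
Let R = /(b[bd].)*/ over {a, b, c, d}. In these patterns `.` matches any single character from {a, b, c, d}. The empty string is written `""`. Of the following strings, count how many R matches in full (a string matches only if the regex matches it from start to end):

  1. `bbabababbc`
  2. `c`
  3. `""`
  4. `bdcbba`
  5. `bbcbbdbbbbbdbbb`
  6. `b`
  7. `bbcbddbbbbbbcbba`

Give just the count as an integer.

3

1 → no match
2 → no match
3 → match
4 → match
5 → match
6 → no match
7 → no match
Total matched: 3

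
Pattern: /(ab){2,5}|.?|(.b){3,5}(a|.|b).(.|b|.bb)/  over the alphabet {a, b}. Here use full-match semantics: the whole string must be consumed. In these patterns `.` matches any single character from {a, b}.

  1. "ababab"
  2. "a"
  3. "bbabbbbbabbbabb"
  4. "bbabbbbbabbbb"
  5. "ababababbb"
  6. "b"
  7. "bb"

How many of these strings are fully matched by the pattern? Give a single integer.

5

1. "ababab" → match
2. "a" → match
3 → match
4 → match
5. "ababababbb" → no match
6. "b" → match
7. "bb" → no match
Total matched: 5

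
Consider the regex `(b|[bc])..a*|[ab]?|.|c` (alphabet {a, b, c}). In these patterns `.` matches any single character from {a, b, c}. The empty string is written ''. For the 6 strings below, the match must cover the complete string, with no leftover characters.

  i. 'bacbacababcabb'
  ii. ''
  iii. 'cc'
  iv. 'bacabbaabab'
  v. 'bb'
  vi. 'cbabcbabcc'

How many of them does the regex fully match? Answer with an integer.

i → no match
ii. '' → match
iii. 'cc' → no match
iv. 'bacabbaabab' → no match
v. 'bb' → no match
vi. 'cbabcbabcc' → no match
Total matched: 1

1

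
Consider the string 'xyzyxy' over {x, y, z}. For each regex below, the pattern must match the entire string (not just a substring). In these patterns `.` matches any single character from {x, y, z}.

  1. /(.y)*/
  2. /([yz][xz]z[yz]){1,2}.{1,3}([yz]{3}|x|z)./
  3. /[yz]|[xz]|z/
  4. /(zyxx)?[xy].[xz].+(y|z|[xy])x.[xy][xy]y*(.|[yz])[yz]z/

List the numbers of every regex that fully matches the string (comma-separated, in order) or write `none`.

1

1 → match
2 → no match
3 → no match
4 → no match — must end with 'z'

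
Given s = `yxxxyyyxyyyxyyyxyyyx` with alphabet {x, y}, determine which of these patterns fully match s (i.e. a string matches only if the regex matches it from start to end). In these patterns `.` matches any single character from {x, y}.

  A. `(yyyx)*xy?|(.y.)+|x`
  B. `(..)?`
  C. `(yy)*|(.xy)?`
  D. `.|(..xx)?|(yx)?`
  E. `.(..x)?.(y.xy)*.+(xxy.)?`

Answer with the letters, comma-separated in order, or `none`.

A → no match
B → no match
C → no match
D → no match
E → match

E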